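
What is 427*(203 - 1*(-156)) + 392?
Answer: 153685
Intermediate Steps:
427*(203 - 1*(-156)) + 392 = 427*(203 + 156) + 392 = 427*359 + 392 = 153293 + 392 = 153685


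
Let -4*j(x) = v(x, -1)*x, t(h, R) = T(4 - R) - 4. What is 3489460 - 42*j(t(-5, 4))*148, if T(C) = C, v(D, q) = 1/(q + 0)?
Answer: 3495676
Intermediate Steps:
v(D, q) = 1/q
t(h, R) = -R (t(h, R) = (4 - R) - 4 = -R)
j(x) = x/4 (j(x) = -x/(4*(-1)) = -(-1)*x/4 = x/4)
3489460 - 42*j(t(-5, 4))*148 = 3489460 - 42*((-1*4)/4)*148 = 3489460 - 42*((¼)*(-4))*148 = 3489460 - 42*(-1)*148 = 3489460 - (-42)*148 = 3489460 - 1*(-6216) = 3489460 + 6216 = 3495676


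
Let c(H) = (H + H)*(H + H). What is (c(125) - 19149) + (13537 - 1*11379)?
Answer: 45509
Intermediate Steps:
c(H) = 4*H² (c(H) = (2*H)*(2*H) = 4*H²)
(c(125) - 19149) + (13537 - 1*11379) = (4*125² - 19149) + (13537 - 1*11379) = (4*15625 - 19149) + (13537 - 11379) = (62500 - 19149) + 2158 = 43351 + 2158 = 45509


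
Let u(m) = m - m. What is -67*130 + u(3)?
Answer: -8710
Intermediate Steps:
u(m) = 0
-67*130 + u(3) = -67*130 + 0 = -8710 + 0 = -8710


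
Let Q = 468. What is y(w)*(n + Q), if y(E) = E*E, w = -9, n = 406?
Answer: 70794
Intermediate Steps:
y(E) = E**2
y(w)*(n + Q) = (-9)**2*(406 + 468) = 81*874 = 70794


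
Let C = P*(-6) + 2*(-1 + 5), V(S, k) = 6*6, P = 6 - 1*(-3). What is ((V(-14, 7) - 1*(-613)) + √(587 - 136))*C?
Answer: -29854 - 46*√451 ≈ -30831.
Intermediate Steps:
P = 9 (P = 6 + 3 = 9)
V(S, k) = 36
C = -46 (C = 9*(-6) + 2*(-1 + 5) = -54 + 2*4 = -54 + 8 = -46)
((V(-14, 7) - 1*(-613)) + √(587 - 136))*C = ((36 - 1*(-613)) + √(587 - 136))*(-46) = ((36 + 613) + √451)*(-46) = (649 + √451)*(-46) = -29854 - 46*√451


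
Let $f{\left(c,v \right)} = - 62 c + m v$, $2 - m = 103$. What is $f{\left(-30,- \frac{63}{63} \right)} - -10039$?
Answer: $12000$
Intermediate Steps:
$m = -101$ ($m = 2 - 103 = -101$)
$f{\left(c,v \right)} = - 101 v - 62 c$ ($f{\left(c,v \right)} = - 62 c - 101 v = - 101 v - 62 c$)
$f{\left(-30,- \frac{63}{63} \right)} - -10039 = \left(- 101 \left(- \frac{63}{63}\right) - -1860\right) - -10039 = \left(- 101 \left(\left(-63\right) \frac{1}{63}\right) + 1860\right) + 10039 = \left(\left(-101\right) \left(-1\right) + 1860\right) + 10039 = \left(101 + 1860\right) + 10039 = 1961 + 10039 = 12000$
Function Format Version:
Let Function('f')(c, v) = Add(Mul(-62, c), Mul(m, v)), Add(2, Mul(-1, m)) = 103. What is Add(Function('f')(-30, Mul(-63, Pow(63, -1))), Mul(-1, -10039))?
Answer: 12000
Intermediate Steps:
m = -101 (m = Add(2, Mul(-1, 103)) = Add(2, -103) = -101)
Function('f')(c, v) = Add(Mul(-101, v), Mul(-62, c)) (Function('f')(c, v) = Add(Mul(-62, c), Mul(-101, v)) = Add(Mul(-101, v), Mul(-62, c)))
Add(Function('f')(-30, Mul(-63, Pow(63, -1))), Mul(-1, -10039)) = Add(Add(Mul(-101, Mul(-63, Pow(63, -1))), Mul(-62, -30)), Mul(-1, -10039)) = Add(Add(Mul(-101, Mul(-63, Rational(1, 63))), 1860), 10039) = Add(Add(Mul(-101, -1), 1860), 10039) = Add(Add(101, 1860), 10039) = Add(1961, 10039) = 12000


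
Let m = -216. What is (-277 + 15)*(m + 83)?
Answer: 34846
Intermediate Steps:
(-277 + 15)*(m + 83) = (-277 + 15)*(-216 + 83) = -262*(-133) = 34846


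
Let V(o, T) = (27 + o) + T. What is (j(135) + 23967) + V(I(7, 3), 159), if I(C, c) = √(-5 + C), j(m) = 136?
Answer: 24289 + √2 ≈ 24290.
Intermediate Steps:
V(o, T) = 27 + T + o
(j(135) + 23967) + V(I(7, 3), 159) = (136 + 23967) + (27 + 159 + √(-5 + 7)) = 24103 + (27 + 159 + √2) = 24103 + (186 + √2) = 24289 + √2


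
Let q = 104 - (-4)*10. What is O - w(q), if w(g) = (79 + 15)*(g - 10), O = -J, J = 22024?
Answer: -34620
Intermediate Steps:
O = -22024 (O = -1*22024 = -22024)
q = 144 (q = 104 - 1*(-40) = 104 + 40 = 144)
w(g) = -940 + 94*g (w(g) = 94*(-10 + g) = -940 + 94*g)
O - w(q) = -22024 - (-940 + 94*144) = -22024 - (-940 + 13536) = -22024 - 1*12596 = -22024 - 12596 = -34620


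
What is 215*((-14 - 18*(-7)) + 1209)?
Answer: 284015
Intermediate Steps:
215*((-14 - 18*(-7)) + 1209) = 215*((-14 + 126) + 1209) = 215*(112 + 1209) = 215*1321 = 284015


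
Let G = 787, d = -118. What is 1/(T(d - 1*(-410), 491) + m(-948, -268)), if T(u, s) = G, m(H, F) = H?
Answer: -1/161 ≈ -0.0062112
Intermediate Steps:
T(u, s) = 787
1/(T(d - 1*(-410), 491) + m(-948, -268)) = 1/(787 - 948) = 1/(-161) = -1/161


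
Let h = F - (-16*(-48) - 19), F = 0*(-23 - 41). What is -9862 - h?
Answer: -9113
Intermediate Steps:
F = 0 (F = 0*(-64) = 0)
h = -749 (h = 0 - (-16*(-48) - 19) = 0 - (768 - 19) = 0 - 1*749 = 0 - 749 = -749)
-9862 - h = -9862 - 1*(-749) = -9862 + 749 = -9113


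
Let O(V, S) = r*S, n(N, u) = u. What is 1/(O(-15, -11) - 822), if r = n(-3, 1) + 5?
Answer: -1/888 ≈ -0.0011261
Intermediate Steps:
r = 6 (r = 1 + 5 = 6)
O(V, S) = 6*S
1/(O(-15, -11) - 822) = 1/(6*(-11) - 822) = 1/(-66 - 822) = 1/(-888) = -1/888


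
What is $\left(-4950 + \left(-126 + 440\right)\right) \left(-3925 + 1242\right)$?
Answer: $12438388$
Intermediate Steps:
$\left(-4950 + \left(-126 + 440\right)\right) \left(-3925 + 1242\right) = \left(-4950 + 314\right) \left(-2683\right) = \left(-4636\right) \left(-2683\right) = 12438388$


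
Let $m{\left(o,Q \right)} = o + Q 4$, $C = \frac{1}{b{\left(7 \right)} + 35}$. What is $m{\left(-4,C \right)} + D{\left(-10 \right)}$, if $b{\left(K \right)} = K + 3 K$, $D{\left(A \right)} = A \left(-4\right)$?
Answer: $\frac{2272}{63} \approx 36.063$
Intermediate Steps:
$D{\left(A \right)} = - 4 A$
$b{\left(K \right)} = 4 K$
$C = \frac{1}{63}$ ($C = \frac{1}{4 \cdot 7 + 35} = \frac{1}{28 + 35} = \frac{1}{63} \approx 0.015873$)
$m{\left(o,Q \right)} = o + 4 Q$
$m{\left(-4,C \right)} + D{\left(-10 \right)} = \left(-4 + 4 \cdot \frac{1}{63}\right) - -40 = \left(-4 + \frac{4}{63}\right) + 40 = - \frac{248}{63} + 40 = \frac{2272}{63}$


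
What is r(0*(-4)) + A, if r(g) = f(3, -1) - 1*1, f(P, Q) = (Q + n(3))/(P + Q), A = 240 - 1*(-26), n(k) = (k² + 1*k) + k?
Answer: 272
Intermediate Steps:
n(k) = k² + 2*k (n(k) = (k² + k) + k = (k + k²) + k = k² + 2*k)
A = 266 (A = 240 + 26 = 266)
f(P, Q) = (15 + Q)/(P + Q) (f(P, Q) = (Q + 3*(2 + 3))/(P + Q) = (Q + 3*5)/(P + Q) = (Q + 15)/(P + Q) = (15 + Q)/(P + Q))
r(g) = 6 (r(g) = (15 - 1)/(3 - 1) - 1*1 = 14/2 - 1 = (½)*14 - 1 = 7 - 1 = 6)
r(0*(-4)) + A = 6 + 266 = 272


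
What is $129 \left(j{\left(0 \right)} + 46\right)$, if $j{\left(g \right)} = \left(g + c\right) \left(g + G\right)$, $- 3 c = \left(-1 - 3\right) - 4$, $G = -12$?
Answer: $1806$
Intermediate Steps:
$c = \frac{8}{3}$ ($c = - \frac{\left(-1 - 3\right) - 4}{3} = - \frac{-4 - 4}{3} = \left(- \frac{1}{3}\right) \left(-8\right) = \frac{8}{3} \approx 2.6667$)
$j{\left(g \right)} = \left(-12 + g\right) \left(\frac{8}{3} + g\right)$ ($j{\left(g \right)} = \left(g + \frac{8}{3}\right) \left(g - 12\right) = \left(\frac{8}{3} + g\right) \left(-12 + g\right) = \left(-12 + g\right) \left(\frac{8}{3} + g\right)$)
$129 \left(j{\left(0 \right)} + 46\right) = 129 \left(\left(-32 + 0^{2} - 0\right) + 46\right) = 129 \left(\left(-32 + 0 + 0\right) + 46\right) = 129 \left(-32 + 46\right) = 129 \cdot 14 = 1806$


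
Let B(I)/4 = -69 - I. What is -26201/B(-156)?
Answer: -26201/348 ≈ -75.290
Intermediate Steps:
B(I) = -276 - 4*I (B(I) = 4*(-69 - I) = -276 - 4*I)
-26201/B(-156) = -26201/(-276 - 4*(-156)) = -26201/(-276 + 624) = -26201/348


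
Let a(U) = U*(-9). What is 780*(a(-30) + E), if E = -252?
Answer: 14040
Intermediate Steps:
a(U) = -9*U
780*(a(-30) + E) = 780*(-9*(-30) - 252) = 780*(270 - 252) = 780*18 = 14040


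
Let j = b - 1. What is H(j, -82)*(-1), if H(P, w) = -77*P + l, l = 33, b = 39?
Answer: 2893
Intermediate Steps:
j = 38 (j = 39 - 1 = 38)
H(P, w) = 33 - 77*P (H(P, w) = -77*P + 33 = 33 - 77*P)
H(j, -82)*(-1) = (33 - 77*38)*(-1) = (33 - 2926)*(-1) = -2893*(-1) = 2893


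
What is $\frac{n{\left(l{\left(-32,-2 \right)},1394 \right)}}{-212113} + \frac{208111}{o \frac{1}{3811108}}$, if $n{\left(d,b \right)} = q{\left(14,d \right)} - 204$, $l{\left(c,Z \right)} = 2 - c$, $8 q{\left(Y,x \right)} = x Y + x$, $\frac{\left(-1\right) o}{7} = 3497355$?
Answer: $- \frac{8739424520160383}{269757985860} \approx -32397.0$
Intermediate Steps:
$o = -24481485$ ($o = \left(-7\right) 3497355 = -24481485$)
$q{\left(Y,x \right)} = \frac{x}{8} + \frac{Y x}{8}$ ($q{\left(Y,x \right)} = \frac{x Y + x}{8} = \frac{Y x + x}{8} = \frac{x + Y x}{8} = \frac{x}{8} + \frac{Y x}{8}$)
$n{\left(d,b \right)} = -204 + \frac{15 d}{8}$ ($n{\left(d,b \right)} = \frac{d \left(1 + 14\right)}{8} - 204 = \frac{1}{8} d 15 - 204 = \frac{15 d}{8} - 204 = -204 + \frac{15 d}{8}$)
$\frac{n{\left(l{\left(-32,-2 \right)},1394 \right)}}{-212113} + \frac{208111}{o \frac{1}{3811108}} = \frac{-204 + \frac{15 \left(2 - -32\right)}{8}}{-212113} + \frac{208111}{\left(-24481485\right) \frac{1}{3811108}} = \left(-204 + \frac{15 \left(2 + 32\right)}{8}\right) \left(- \frac{1}{212113}\right) + \frac{208111}{\left(-24481485\right) \frac{1}{3811108}} = \left(-204 + \frac{15}{8} \cdot 34\right) \left(- \frac{1}{212113}\right) + \frac{208111}{- \frac{3497355}{544444}} = \left(-204 + \frac{255}{4}\right) \left(- \frac{1}{212113}\right) + 208111 \left(- \frac{544444}{3497355}\right) = \left(- \frac{561}{4}\right) \left(- \frac{1}{212113}\right) - \frac{113304785284}{3497355} = \frac{51}{77132} - \frac{113304785284}{3497355} = - \frac{8739424520160383}{269757985860}$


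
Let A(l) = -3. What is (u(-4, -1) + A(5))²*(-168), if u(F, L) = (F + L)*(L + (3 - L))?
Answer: -54432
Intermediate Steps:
u(F, L) = 3*F + 3*L (u(F, L) = (F + L)*3 = 3*F + 3*L)
(u(-4, -1) + A(5))²*(-168) = ((3*(-4) + 3*(-1)) - 3)²*(-168) = ((-12 - 3) - 3)²*(-168) = (-15 - 3)²*(-168) = (-18)²*(-168) = 324*(-168) = -54432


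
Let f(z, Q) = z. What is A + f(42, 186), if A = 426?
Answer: 468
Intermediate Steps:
A + f(42, 186) = 426 + 42 = 468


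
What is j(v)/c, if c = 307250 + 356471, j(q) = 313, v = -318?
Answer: 313/663721 ≈ 0.00047158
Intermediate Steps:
c = 663721
j(v)/c = 313/663721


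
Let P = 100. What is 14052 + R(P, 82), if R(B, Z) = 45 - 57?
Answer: 14040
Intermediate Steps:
R(B, Z) = -12
14052 + R(P, 82) = 14052 - 12 = 14040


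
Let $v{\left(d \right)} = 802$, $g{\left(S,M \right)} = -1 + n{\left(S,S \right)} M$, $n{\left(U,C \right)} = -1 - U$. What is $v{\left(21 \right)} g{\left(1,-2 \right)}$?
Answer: $2406$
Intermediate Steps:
$g{\left(S,M \right)} = -1 + M \left(-1 - S\right)$ ($g{\left(S,M \right)} = -1 + \left(-1 - S\right) M = -1 + M \left(-1 - S\right)$)
$v{\left(21 \right)} g{\left(1,-2 \right)} = 802 \left(-1 - - 2 \left(1 + 1\right)\right) = 802 \left(-1 - \left(-2\right) 2\right) = 802 \left(-1 + 4\right) = 802 \cdot 3 = 2406$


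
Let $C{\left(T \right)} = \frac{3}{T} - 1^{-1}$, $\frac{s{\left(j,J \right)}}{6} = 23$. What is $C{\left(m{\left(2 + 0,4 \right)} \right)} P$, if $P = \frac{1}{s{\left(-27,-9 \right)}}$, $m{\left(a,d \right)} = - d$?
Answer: $- \frac{7}{552} \approx -0.012681$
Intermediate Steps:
$s{\left(j,J \right)} = 138$ ($s{\left(j,J \right)} = 6 \cdot 23 = 138$)
$C{\left(T \right)} = -1 + \frac{3}{T}$ ($C{\left(T \right)} = \frac{3}{T} - 1 = -1 + \frac{3}{T}$)
$P = \frac{1}{138} \approx 0.0072464$
$C{\left(m{\left(2 + 0,4 \right)} \right)} P = \frac{3 - \left(-1\right) 4}{\left(-1\right) 4} \cdot \frac{1}{138} = \frac{3 - -4}{-4} \cdot \frac{1}{138} = - \frac{3 + 4}{4} \cdot \frac{1}{138} = \left(- \frac{1}{4}\right) 7 \cdot \frac{1}{138} = \left(- \frac{7}{4}\right) \frac{1}{138} = - \frac{7}{552}$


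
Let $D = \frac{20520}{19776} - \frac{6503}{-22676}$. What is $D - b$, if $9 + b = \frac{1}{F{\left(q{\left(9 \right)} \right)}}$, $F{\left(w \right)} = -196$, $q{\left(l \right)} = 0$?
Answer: $\frac{2364335747}{228891544} \approx 10.329$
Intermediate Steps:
$b = - \frac{1765}{196}$ ($b = -9 + \frac{1}{-196} = -9 - \frac{1}{196} = - \frac{1765}{196} \approx -9.0051$)
$D = \frac{6186613}{4671256}$ ($D = 20520 \cdot \frac{1}{19776} - - \frac{6503}{22676} = \frac{855}{824} + \frac{6503}{22676} = \frac{6186613}{4671256} \approx 1.3244$)
$D - b = \frac{6186613}{4671256} - - \frac{1765}{196} = \frac{6186613}{4671256} + \frac{1765}{196} = \frac{2364335747}{228891544}$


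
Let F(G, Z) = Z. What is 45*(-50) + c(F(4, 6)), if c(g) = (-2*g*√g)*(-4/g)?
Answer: -2250 + 8*√6 ≈ -2230.4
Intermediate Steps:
c(g) = 8*√g (c(g) = (-2*g^(3/2))*(-4/g) = 8*√g)
45*(-50) + c(F(4, 6)) = 45*(-50) + 8*√6 = -2250 + 8*√6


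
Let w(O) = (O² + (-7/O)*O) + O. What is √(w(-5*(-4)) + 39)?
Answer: 2*√113 ≈ 21.260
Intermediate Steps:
w(O) = -7 + O + O² (w(O) = (O² - 7) + O = (-7 + O²) + O = -7 + O + O²)
√(w(-5*(-4)) + 39) = √((-7 - 5*(-4) + (-5*(-4))²) + 39) = √((-7 + 20 + 20²) + 39) = √((-7 + 20 + 400) + 39) = √(413 + 39) = √452 = 2*√113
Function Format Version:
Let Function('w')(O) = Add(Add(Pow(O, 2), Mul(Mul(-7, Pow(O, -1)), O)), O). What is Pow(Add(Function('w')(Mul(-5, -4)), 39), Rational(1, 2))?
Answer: Mul(2, Pow(113, Rational(1, 2))) ≈ 21.260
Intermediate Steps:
Function('w')(O) = Add(-7, O, Pow(O, 2)) (Function('w')(O) = Add(Add(Pow(O, 2), -7), O) = Add(Add(-7, Pow(O, 2)), O) = Add(-7, O, Pow(O, 2)))
Pow(Add(Function('w')(Mul(-5, -4)), 39), Rational(1, 2)) = Pow(Add(Add(-7, Mul(-5, -4), Pow(Mul(-5, -4), 2)), 39), Rational(1, 2)) = Pow(Add(Add(-7, 20, Pow(20, 2)), 39), Rational(1, 2)) = Pow(Add(Add(-7, 20, 400), 39), Rational(1, 2)) = Pow(Add(413, 39), Rational(1, 2)) = Pow(452, Rational(1, 2)) = Mul(2, Pow(113, Rational(1, 2)))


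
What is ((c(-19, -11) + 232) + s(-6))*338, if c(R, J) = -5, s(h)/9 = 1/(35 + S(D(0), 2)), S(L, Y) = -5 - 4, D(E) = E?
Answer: 76843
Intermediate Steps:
S(L, Y) = -9
s(h) = 9/26 (s(h) = 9/(35 - 9) = 9/26)
((c(-19, -11) + 232) + s(-6))*338 = ((-5 + 232) + 9/26)*338 = (227 + 9/26)*338 = (5911/26)*338 = 76843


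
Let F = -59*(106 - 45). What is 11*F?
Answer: -39589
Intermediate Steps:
F = -3599 (F = -59*61 = -3599)
11*F = 11*(-3599) = -39589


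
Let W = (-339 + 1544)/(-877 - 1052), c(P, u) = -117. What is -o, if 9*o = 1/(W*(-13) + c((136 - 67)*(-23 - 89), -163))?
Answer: 643/630084 ≈ 0.0010205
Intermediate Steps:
W = -1205/1929 (W = 1205/(-1929) = 1205*(-1/1929) = -1205/1929 ≈ -0.62468)
o = -643/630084 (o = 1/(9*(-1205/1929*(-13) - 117)) = 1/(9*(15665/1929 - 117)) = 1/(9*(-210028/1929)) = (⅑)*(-1929/210028) = -643/630084 ≈ -0.0010205)
-o = -1*(-643/630084) = 643/630084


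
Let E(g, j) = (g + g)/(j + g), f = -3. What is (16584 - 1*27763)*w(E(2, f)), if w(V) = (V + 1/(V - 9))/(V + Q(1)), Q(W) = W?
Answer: -592487/39 ≈ -15192.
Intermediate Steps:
E(g, j) = 2*g/(g + j) (E(g, j) = (2*g)/(g + j) = 2*g/(g + j))
w(V) = (V + 1/(-9 + V))/(1 + V) (w(V) = (V + 1/(V - 9))/(V + 1) = (V + 1/(-9 + V))/(1 + V))
(16584 - 1*27763)*w(E(2, f)) = (16584 - 1*27763)*((1 + (2*2/(2 - 3))**2 - 18*2/(2 - 3))/(-9 + (2*2/(2 - 3))**2 - 16*2/(2 - 3))) = (16584 - 27763)*((1 + (2*2/(-1))**2 - 18*2/(-1))/(-9 + (2*2/(-1))**2 - 16*2/(-1))) = -11179*(1 + (2*2*(-1))**2 - 18*2*(-1))/(-9 + (2*2*(-1))**2 - 16*2*(-1)) = -11179*(1 + (-4)**2 - 9*(-4))/(-9 + (-4)**2 - 8*(-4)) = -11179*(1 + 16 + 36)/(-9 + 16 + 32) = -11179*53/39 = -592487/39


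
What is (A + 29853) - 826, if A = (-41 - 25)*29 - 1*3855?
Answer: 23258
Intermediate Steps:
A = -5769 (A = -66*29 - 3855 = -1914 - 3855 = -5769)
(A + 29853) - 826 = (-5769 + 29853) - 826 = 24084 - 826 = 23258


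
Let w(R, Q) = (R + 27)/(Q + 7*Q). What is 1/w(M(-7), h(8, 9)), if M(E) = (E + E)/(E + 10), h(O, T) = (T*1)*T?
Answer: 1944/67 ≈ 29.015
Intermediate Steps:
h(O, T) = T² (h(O, T) = T*T = T²)
M(E) = 2*E/(10 + E) (M(E) = (2*E)/(10 + E) = 2*E/(10 + E))
w(R, Q) = (27 + R)/(8*Q) (w(R, Q) = (27 + R)/((8*Q)) = (27 + R)*(1/(8*Q)) = (27 + R)/(8*Q))
1/w(M(-7), h(8, 9)) = 1/((27 + 2*(-7)/(10 - 7))/(8*(9²))) = 1/((⅛)*(27 + 2*(-7)/3)/81) = 1/((⅛)*(1/81)*(27 + 2*(-7)*(⅓))) = 1/((⅛)*(1/81)*(27 - 14/3)) = 1/((⅛)*(1/81)*(67/3)) = 1/(67/1944) = 1944/67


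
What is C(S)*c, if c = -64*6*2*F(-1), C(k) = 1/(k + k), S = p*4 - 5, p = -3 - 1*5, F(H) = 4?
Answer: 1536/37 ≈ 41.513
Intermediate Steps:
p = -8 (p = -3 - 5 = -8)
S = -37 (S = -8*4 - 5 = -32 - 5 = -37)
C(k) = 1/(2*k)
c = -3072 (c = -64*6*2*4 = -768*4 = -64*48 = -3072)
C(S)*c = ((½)/(-37))*(-3072) = ((½)*(-1/37))*(-3072) = -1/74*(-3072) = 1536/37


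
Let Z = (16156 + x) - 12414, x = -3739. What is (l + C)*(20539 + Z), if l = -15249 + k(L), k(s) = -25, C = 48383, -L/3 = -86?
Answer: 680125078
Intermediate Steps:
L = 258 (L = -3*(-86) = 258)
l = -15274 (l = -15249 - 25 = -15274)
Z = 3 (Z = (16156 - 3739) - 12414 = 12417 - 12414 = 3)
(l + C)*(20539 + Z) = (-15274 + 48383)*(20539 + 3) = 33109*20542 = 680125078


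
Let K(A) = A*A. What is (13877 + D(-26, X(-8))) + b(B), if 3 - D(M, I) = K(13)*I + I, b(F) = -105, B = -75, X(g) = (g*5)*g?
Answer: -40625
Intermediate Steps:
K(A) = A²
X(g) = 5*g² (X(g) = (5*g)*g = 5*g²)
D(M, I) = 3 - 170*I (D(M, I) = 3 - (13²*I + I) = 3 - (169*I + I) = 3 - 170*I)
(13877 + D(-26, X(-8))) + b(B) = (13877 + (3 - 850*(-8)²)) - 105 = (13877 + (3 - 850*64)) - 105 = (13877 + (3 - 170*320)) - 105 = (13877 + (3 - 54400)) - 105 = (13877 - 54397) - 105 = -40520 - 105 = -40625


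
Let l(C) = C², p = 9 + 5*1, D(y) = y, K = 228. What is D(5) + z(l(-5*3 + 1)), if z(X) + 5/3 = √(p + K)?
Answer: 10/3 + 11*√2 ≈ 18.890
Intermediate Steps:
p = 14 (p = 9 + 5 = 14)
z(X) = -5/3 + 11*√2 (z(X) = -5/3 + √(14 + 228) = -5/3 + √242 = -5/3 + 11*√2)
D(5) + z(l(-5*3 + 1)) = 5 + (-5/3 + 11*√2) = 10/3 + 11*√2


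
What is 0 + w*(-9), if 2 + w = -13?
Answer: 135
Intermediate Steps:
w = -15 (w = -2 - 13 = -15)
0 + w*(-9) = 0 - 15*(-9) = 0 + 135 = 135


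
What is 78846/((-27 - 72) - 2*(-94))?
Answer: 78846/89 ≈ 885.91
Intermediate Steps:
78846/((-27 - 72) - 2*(-94)) = 78846/(-99 + 188) = 78846/89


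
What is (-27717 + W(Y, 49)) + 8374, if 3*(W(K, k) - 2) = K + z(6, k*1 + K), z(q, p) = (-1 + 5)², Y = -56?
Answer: -58063/3 ≈ -19354.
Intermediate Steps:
z(q, p) = 16 (z(q, p) = 4² = 16)
W(K, k) = 22/3 + K/3 (W(K, k) = 2 + (K + 16)/3 = 2 + (16 + K)/3 = 2 + (16/3 + K/3) = 22/3 + K/3)
(-27717 + W(Y, 49)) + 8374 = (-27717 + (22/3 + (⅓)*(-56))) + 8374 = (-27717 + (22/3 - 56/3)) + 8374 = (-27717 - 34/3) + 8374 = -83185/3 + 8374 = -58063/3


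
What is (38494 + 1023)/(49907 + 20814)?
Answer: 39517/70721 ≈ 0.55877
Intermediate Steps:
(38494 + 1023)/(49907 + 20814) = 39517/70721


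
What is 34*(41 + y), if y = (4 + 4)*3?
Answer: 2210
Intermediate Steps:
y = 24 (y = 8*3 = 24)
34*(41 + y) = 34*(41 + 24) = 34*65 = 2210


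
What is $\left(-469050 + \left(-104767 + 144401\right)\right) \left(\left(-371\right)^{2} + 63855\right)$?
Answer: $-86525606336$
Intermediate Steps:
$\left(-469050 + \left(-104767 + 144401\right)\right) \left(\left(-371\right)^{2} + 63855\right) = \left(-469050 + 39634\right) \left(137641 + 63855\right) = \left(-429416\right) 201496 = -86525606336$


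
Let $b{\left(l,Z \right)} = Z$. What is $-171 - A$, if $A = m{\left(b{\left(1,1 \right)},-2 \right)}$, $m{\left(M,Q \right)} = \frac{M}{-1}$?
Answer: $-170$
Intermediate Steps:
$m{\left(M,Q \right)} = - M$ ($m{\left(M,Q \right)} = M \left(-1\right) = - M$)
$A = -1$ ($A = \left(-1\right) 1 = -1$)
$-171 - A = -171 - -1 = -171 + 1 = -170$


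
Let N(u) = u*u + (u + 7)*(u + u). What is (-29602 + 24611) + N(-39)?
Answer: -974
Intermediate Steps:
N(u) = u² + 2*u*(7 + u) (N(u) = u² + (7 + u)*(2*u) = u² + 2*u*(7 + u))
(-29602 + 24611) + N(-39) = (-29602 + 24611) - 39*(14 + 3*(-39)) = -4991 - 39*(14 - 117) = -4991 - 39*(-103) = -4991 + 4017 = -974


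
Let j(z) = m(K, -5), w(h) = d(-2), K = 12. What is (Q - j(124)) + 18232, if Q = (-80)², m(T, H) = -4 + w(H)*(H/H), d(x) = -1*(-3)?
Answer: 24633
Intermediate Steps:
d(x) = 3
w(h) = 3
m(T, H) = -1 (m(T, H) = -4 + 3*(H/H) = -4 + 3*1 = -4 + 3 = -1)
Q = 6400
j(z) = -1
(Q - j(124)) + 18232 = (6400 - 1*(-1)) + 18232 = (6400 + 1) + 18232 = 6401 + 18232 = 24633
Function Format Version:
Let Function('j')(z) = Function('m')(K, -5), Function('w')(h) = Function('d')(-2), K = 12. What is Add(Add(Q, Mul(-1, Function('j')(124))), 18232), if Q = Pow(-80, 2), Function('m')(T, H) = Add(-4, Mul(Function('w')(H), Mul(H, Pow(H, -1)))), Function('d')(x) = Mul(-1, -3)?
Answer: 24633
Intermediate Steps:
Function('d')(x) = 3
Function('w')(h) = 3
Function('m')(T, H) = -1 (Function('m')(T, H) = Add(-4, Mul(3, Mul(H, Pow(H, -1)))) = Add(-4, Mul(3, 1)) = Add(-4, 3) = -1)
Q = 6400
Function('j')(z) = -1
Add(Add(Q, Mul(-1, Function('j')(124))), 18232) = Add(Add(6400, Mul(-1, -1)), 18232) = Add(Add(6400, 1), 18232) = Add(6401, 18232) = 24633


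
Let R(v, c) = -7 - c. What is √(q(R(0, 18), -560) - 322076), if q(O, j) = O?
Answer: 3*I*√35789 ≈ 567.54*I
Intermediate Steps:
√(q(R(0, 18), -560) - 322076) = √((-7 - 1*18) - 322076) = √((-7 - 18) - 322076) = √(-25 - 322076) = √(-322101) = 3*I*√35789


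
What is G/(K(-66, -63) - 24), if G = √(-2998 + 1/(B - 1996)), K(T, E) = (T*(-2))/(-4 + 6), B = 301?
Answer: I*√8613330645/71190 ≈ 1.3037*I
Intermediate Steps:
K(T, E) = -T (K(T, E) = -2*T/2 = -2*T*(½) = -T)
G = I*√8613330645/1695 (G = √(-2998 + 1/(301 - 1996)) = √(-2998 + 1/(-1695)) = √(-2998 - 1/1695) = √(-5081611/1695) = I*√8613330645/1695 ≈ 54.754*I)
G/(K(-66, -63) - 24) = (I*√8613330645/1695)/(-1*(-66) - 24) = (I*√8613330645/1695)/(66 - 24) = (I*√8613330645/1695)/42 = (I*√8613330645/1695)*(1/42) = I*√8613330645/71190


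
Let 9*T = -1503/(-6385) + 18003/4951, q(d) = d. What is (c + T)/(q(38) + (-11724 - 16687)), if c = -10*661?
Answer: 626827840214/2690793319065 ≈ 0.23295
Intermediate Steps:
c = -6610
T = 40796836/94836405 (T = (-1503/(-6385) + 18003/4951)/9 = (-1503*(-1/6385) + 18003*(1/4951))/9 = (1503/6385 + 18003/4951)/9 = (1/9)*(122390508/31612135) = 40796836/94836405 ≈ 0.43018)
(c + T)/(q(38) + (-11724 - 16687)) = (-6610 + 40796836/94836405)/(38 + (-11724 - 16687)) = -626827840214/(94836405*(38 - 28411)) = -626827840214/94836405/(-28373) = -626827840214/94836405*(-1/28373) = 626827840214/2690793319065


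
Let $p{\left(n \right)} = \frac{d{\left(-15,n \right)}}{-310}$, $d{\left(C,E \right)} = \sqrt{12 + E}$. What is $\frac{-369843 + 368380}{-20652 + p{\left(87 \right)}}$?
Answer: $\frac{967851161200}{13662380164767} - \frac{453530 \sqrt{11}}{13662380164767} \approx 0.07084$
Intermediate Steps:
$p{\left(n \right)} = - \frac{\sqrt{12 + n}}{310}$ ($p{\left(n \right)} = \frac{\sqrt{12 + n}}{-310} = \sqrt{12 + n} \left(- \frac{1}{310}\right) = - \frac{\sqrt{12 + n}}{310}$)
$\frac{-369843 + 368380}{-20652 + p{\left(87 \right)}} = \frac{-369843 + 368380}{-20652 - \frac{\sqrt{12 + 87}}{310}} = - \frac{1463}{-20652 - \frac{\sqrt{99}}{310}} = - \frac{1463}{-20652 - \frac{3 \sqrt{11}}{310}}$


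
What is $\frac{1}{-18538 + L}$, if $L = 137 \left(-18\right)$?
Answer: $- \frac{1}{21004} \approx -4.761 \cdot 10^{-5}$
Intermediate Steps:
$L = -2466$
$\frac{1}{-18538 + L} = \frac{1}{-18538 - 2466} = \frac{1}{-21004} = - \frac{1}{21004}$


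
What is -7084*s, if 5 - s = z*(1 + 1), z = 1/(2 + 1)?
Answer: -92092/3 ≈ -30697.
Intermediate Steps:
z = ⅓ (z = 1/3 = ⅓ ≈ 0.33333)
s = 13/3 (s = 5 - (1 + 1)/3 = 5 - 2/3 = 5 - 1*⅔ = 5 - ⅔ = 13/3 ≈ 4.3333)
-7084*s = -7084*13/3 = -92092/3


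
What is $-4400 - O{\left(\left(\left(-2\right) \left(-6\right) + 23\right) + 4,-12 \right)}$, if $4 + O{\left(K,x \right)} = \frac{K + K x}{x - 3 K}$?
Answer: $- \frac{189171}{43} \approx -4399.3$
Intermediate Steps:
$O{\left(K,x \right)} = -4 + \frac{K + K x}{x - 3 K}$
$-4400 - O{\left(\left(\left(-2\right) \left(-6\right) + 23\right) + 4,-12 \right)} = -4400 - \frac{- 13 \left(\left(\left(-2\right) \left(-6\right) + 23\right) + 4\right) + 4 \left(-12\right) - \left(\left(\left(-2\right) \left(-6\right) + 23\right) + 4\right) \left(-12\right)}{\left(-1\right) \left(-12\right) + 3 \left(\left(\left(-2\right) \left(-6\right) + 23\right) + 4\right)} = -4400 - \frac{- 13 \left(\left(12 + 23\right) + 4\right) - 48 - \left(\left(12 + 23\right) + 4\right) \left(-12\right)}{12 + 3 \left(\left(12 + 23\right) + 4\right)} = -4400 - \frac{- 13 \left(35 + 4\right) - 48 - \left(35 + 4\right) \left(-12\right)}{12 + 3 \left(35 + 4\right)} = -4400 - \frac{\left(-13\right) 39 - 48 - 39 \left(-12\right)}{12 + 3 \cdot 39} = -4400 - \frac{-507 - 48 + 468}{12 + 117} = -4400 - \frac{1}{129} \left(-87\right) = -4400 - - \frac{29}{43} = -4400 + \frac{29}{43} = - \frac{189171}{43}$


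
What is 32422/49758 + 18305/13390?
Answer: 134495077/66625962 ≈ 2.0187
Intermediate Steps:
32422/49758 + 18305/13390 = 32422*(1/49758) + 18305*(1/13390) = 16211/24879 + 3661/2678 = 134495077/66625962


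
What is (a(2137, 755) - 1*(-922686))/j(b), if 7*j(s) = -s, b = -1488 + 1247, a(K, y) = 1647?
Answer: 6470331/241 ≈ 26848.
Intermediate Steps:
b = -241
j(s) = -s/7 (j(s) = (-s)/7 = -s/7)
(a(2137, 755) - 1*(-922686))/j(b) = (1647 - 1*(-922686))/((-⅐*(-241))) = (1647 + 922686)/(241/7) = 924333*(7/241) = 6470331/241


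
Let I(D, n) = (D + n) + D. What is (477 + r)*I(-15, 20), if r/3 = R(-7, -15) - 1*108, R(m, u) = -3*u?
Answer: -2880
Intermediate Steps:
r = -189 (r = 3*(-3*(-15) - 1*108) = 3*(45 - 108) = 3*(-63) = -189)
I(D, n) = n + 2*D
(477 + r)*I(-15, 20) = (477 - 189)*(20 + 2*(-15)) = 288*(20 - 30) = 288*(-10) = -2880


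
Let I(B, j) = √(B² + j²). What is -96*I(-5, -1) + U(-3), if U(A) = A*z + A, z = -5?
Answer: 12 - 96*√26 ≈ -477.51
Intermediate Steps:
U(A) = -4*A (U(A) = A*(-5) + A = -5*A + A = -4*A)
-96*I(-5, -1) + U(-3) = -96*√((-5)² + (-1)²) - 4*(-3) = -96*√(25 + 1) + 12 = -96*√26 + 12 = 12 - 96*√26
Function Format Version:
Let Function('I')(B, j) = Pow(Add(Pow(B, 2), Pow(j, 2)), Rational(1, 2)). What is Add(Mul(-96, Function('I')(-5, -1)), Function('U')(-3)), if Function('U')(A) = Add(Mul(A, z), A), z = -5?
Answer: Add(12, Mul(-96, Pow(26, Rational(1, 2)))) ≈ -477.51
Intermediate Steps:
Function('U')(A) = Mul(-4, A) (Function('U')(A) = Add(Mul(A, -5), A) = Add(Mul(-5, A), A) = Mul(-4, A))
Add(Mul(-96, Function('I')(-5, -1)), Function('U')(-3)) = Add(Mul(-96, Pow(Add(Pow(-5, 2), Pow(-1, 2)), Rational(1, 2))), Mul(-4, -3)) = Add(Mul(-96, Pow(Add(25, 1), Rational(1, 2))), 12) = Add(Mul(-96, Pow(26, Rational(1, 2))), 12) = Add(12, Mul(-96, Pow(26, Rational(1, 2))))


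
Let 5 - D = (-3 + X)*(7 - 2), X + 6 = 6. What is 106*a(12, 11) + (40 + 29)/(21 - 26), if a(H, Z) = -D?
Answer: -10669/5 ≈ -2133.8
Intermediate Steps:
X = 0 (X = -6 + 6 = 0)
D = 20 (D = 5 - (-3 + 0)*(7 - 2) = 5 - (-3)*5 = 5 - 1*(-15) = 5 + 15 = 20)
a(H, Z) = -20 (a(H, Z) = -1*20 = -20)
106*a(12, 11) + (40 + 29)/(21 - 26) = 106*(-20) + (40 + 29)/(21 - 26) = -2120 + 69/(-5) = -2120 + 69*(-1/5) = -2120 - 69/5 = -10669/5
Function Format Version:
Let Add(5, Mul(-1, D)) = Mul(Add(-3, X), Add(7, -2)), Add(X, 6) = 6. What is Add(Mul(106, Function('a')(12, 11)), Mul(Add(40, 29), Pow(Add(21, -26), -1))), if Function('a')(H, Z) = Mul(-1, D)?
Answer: Rational(-10669, 5) ≈ -2133.8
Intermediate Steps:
X = 0 (X = Add(-6, 6) = 0)
D = 20 (D = Add(5, Mul(-1, Mul(Add(-3, 0), Add(7, -2)))) = Add(5, Mul(-1, Mul(-3, 5))) = Add(5, Mul(-1, -15)) = Add(5, 15) = 20)
Function('a')(H, Z) = -20 (Function('a')(H, Z) = Mul(-1, 20) = -20)
Add(Mul(106, Function('a')(12, 11)), Mul(Add(40, 29), Pow(Add(21, -26), -1))) = Add(Mul(106, -20), Mul(Add(40, 29), Pow(Add(21, -26), -1))) = Add(-2120, Mul(69, Pow(-5, -1))) = Add(-2120, Mul(69, Rational(-1, 5))) = Add(-2120, Rational(-69, 5)) = Rational(-10669, 5)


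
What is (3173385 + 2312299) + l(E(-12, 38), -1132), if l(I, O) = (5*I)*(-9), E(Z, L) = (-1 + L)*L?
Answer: 5422414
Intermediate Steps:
E(Z, L) = L*(-1 + L)
l(I, O) = -45*I
(3173385 + 2312299) + l(E(-12, 38), -1132) = (3173385 + 2312299) - 1710*(-1 + 38) = 5485684 - 1710*37 = 5485684 - 45*1406 = 5485684 - 63270 = 5422414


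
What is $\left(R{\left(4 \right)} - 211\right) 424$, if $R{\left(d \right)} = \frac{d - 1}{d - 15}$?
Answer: $- \frac{985376}{11} \approx -89580.0$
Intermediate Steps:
$R{\left(d \right)} = \frac{-1 + d}{-15 + d}$
$\left(R{\left(4 \right)} - 211\right) 424 = \left(\frac{-1 + 4}{-15 + 4} - 211\right) 424 = \left(\frac{1}{-11} \cdot 3 - 211\right) 424 = \left(\left(- \frac{1}{11}\right) 3 - 211\right) 424 = \left(- \frac{3}{11} - 211\right) 424 = \left(- \frac{2324}{11}\right) 424 = - \frac{985376}{11}$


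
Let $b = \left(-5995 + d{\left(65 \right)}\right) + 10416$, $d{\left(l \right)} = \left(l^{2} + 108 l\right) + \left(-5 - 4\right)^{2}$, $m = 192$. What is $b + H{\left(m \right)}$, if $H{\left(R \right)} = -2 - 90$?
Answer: $15655$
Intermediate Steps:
$H{\left(R \right)} = -92$
$d{\left(l \right)} = 81 + l^{2} + 108 l$ ($d{\left(l \right)} = \left(l^{2} + 108 l\right) + \left(-9\right)^{2} = \left(l^{2} + 108 l\right) + 81 = 81 + l^{2} + 108 l$)
$b = 15747$ ($b = \left(-5995 + \left(81 + 65^{2} + 108 \cdot 65\right)\right) + 10416 = \left(-5995 + \left(81 + 4225 + 7020\right)\right) + 10416 = \left(-5995 + 11326\right) + 10416 = 5331 + 10416 = 15747$)
$b + H{\left(m \right)} = 15747 - 92 = 15655$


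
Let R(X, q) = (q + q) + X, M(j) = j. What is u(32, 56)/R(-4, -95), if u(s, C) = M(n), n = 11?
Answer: -11/194 ≈ -0.056701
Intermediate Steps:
u(s, C) = 11
R(X, q) = X + 2*q (R(X, q) = 2*q + X = X + 2*q)
u(32, 56)/R(-4, -95) = 11/(-4 + 2*(-95)) = 11/(-4 - 190) = 11/(-194) = 11*(-1/194) = -11/194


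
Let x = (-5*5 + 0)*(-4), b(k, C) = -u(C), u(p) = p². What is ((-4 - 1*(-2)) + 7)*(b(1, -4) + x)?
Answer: 420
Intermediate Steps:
b(k, C) = -C²
x = 100 (x = (-25 + 0)*(-4) = -25*(-4) = 100)
((-4 - 1*(-2)) + 7)*(b(1, -4) + x) = ((-4 - 1*(-2)) + 7)*(-1*(-4)² + 100) = ((-4 + 2) + 7)*(-1*16 + 100) = (-2 + 7)*(-16 + 100) = 5*84 = 420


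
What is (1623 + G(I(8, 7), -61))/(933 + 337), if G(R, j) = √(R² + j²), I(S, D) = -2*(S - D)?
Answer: 1623/1270 + √149/254 ≈ 1.3260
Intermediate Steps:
I(S, D) = -2*S + 2*D
(1623 + G(I(8, 7), -61))/(933 + 337) = (1623 + √((-2*8 + 2*7)² + (-61)²))/(933 + 337) = (1623 + √((-16 + 14)² + 3721))/1270 = (1623 + √((-2)² + 3721))*(1/1270) = (1623 + √(4 + 3721))*(1/1270) = (1623 + √3725)*(1/1270) = (1623 + 5*√149)*(1/1270) = 1623/1270 + √149/254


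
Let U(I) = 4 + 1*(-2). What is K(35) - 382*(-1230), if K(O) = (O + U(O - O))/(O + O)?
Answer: 32890237/70 ≈ 4.6986e+5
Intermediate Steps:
U(I) = 2 (U(I) = 4 - 2 = 2)
K(O) = (2 + O)/(2*O) (K(O) = (O + 2)/(O + O) = (2 + O)/((2*O)) = (2 + O)*(1/(2*O)) = (2 + O)/(2*O))
K(35) - 382*(-1230) = (½)*(2 + 35)/35 - 382*(-1230) = (½)*(1/35)*37 + 469860 = 37/70 + 469860 = 32890237/70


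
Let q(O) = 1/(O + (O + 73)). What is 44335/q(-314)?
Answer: -24605925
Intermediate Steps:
q(O) = 1/(73 + 2*O) (q(O) = 1/(O + (73 + O)) = 1/(73 + 2*O))
44335/q(-314) = 44335/(1/(73 + 2*(-314))) = 44335/(1/(73 - 628)) = 44335/(1/(-555)) = 44335/(-1/555) = 44335*(-555) = -24605925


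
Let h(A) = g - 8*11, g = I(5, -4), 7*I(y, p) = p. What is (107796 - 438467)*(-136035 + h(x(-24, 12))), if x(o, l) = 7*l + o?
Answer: 315084822415/7 ≈ 4.5012e+10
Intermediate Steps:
I(y, p) = p/7
g = -4/7 (g = (⅐)*(-4) = -4/7 ≈ -0.57143)
x(o, l) = o + 7*l
h(A) = -620/7 (h(A) = -4/7 - 8*11 = -4/7 - 88 = -620/7)
(107796 - 438467)*(-136035 + h(x(-24, 12))) = (107796 - 438467)*(-136035 - 620/7) = -330671*(-952865/7) = 315084822415/7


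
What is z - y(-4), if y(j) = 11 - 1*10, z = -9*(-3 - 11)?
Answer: 125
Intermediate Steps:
z = 126 (z = -9*(-14) = 126)
y(j) = 1 (y(j) = 11 - 10 = 1)
z - y(-4) = 126 - 1*1 = 126 - 1 = 125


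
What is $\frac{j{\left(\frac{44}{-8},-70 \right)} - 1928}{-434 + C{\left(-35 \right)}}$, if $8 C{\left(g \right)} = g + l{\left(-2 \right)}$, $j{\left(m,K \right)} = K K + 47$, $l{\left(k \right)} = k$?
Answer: $- \frac{24152}{3509} \approx -6.8829$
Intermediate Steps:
$j{\left(m,K \right)} = 47 + K^{2}$ ($j{\left(m,K \right)} = K^{2} + 47 = 47 + K^{2}$)
$C{\left(g \right)} = - \frac{1}{4} + \frac{g}{8}$ ($C{\left(g \right)} = \frac{g - 2}{8} = \frac{-2 + g}{8} = - \frac{1}{4} + \frac{g}{8}$)
$\frac{j{\left(\frac{44}{-8},-70 \right)} - 1928}{-434 + C{\left(-35 \right)}} = \frac{\left(47 + \left(-70\right)^{2}\right) - 1928}{-434 + \left(- \frac{1}{4} + \frac{1}{8} \left(-35\right)\right)} = \frac{\left(47 + 4900\right) - 1928}{-434 - \frac{37}{8}} = \frac{4947 - 1928}{-434 - \frac{37}{8}} = \frac{3019}{- \frac{3509}{8}} = 3019 \left(- \frac{8}{3509}\right) = - \frac{24152}{3509}$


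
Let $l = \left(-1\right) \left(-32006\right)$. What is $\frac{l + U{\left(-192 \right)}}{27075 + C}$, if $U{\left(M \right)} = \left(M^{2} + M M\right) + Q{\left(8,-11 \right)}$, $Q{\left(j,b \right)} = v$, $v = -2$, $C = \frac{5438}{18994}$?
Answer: $\frac{5641218}{1444573} \approx 3.9051$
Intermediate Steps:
$C = \frac{2719}{9497}$ ($C = 5438 \cdot \frac{1}{18994} = \frac{2719}{9497} \approx 0.2863$)
$Q{\left(j,b \right)} = -2$
$U{\left(M \right)} = -2 + 2 M^{2}$ ($U{\left(M \right)} = \left(M^{2} + M M\right) - 2 = \left(M^{2} + M^{2}\right) - 2 = 2 M^{2} - 2 = -2 + 2 M^{2}$)
$l = 32006$
$\frac{l + U{\left(-192 \right)}}{27075 + C} = \frac{32006 - \left(2 - 2 \left(-192\right)^{2}\right)}{27075 + \frac{2719}{9497}} = \frac{32006 + \left(-2 + 2 \cdot 36864\right)}{\frac{257133994}{9497}} = \left(32006 + \left(-2 + 73728\right)\right) \frac{9497}{257133994} = \left(32006 + 73726\right) \frac{9497}{257133994} = 105732 \cdot \frac{9497}{257133994} = \frac{5641218}{1444573}$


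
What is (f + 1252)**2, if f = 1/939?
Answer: 1382103545641/881721 ≈ 1.5675e+6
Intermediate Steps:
f = 1/939 ≈ 0.0010650
(f + 1252)**2 = (1/939 + 1252)**2 = (1175629/939)**2 = 1382103545641/881721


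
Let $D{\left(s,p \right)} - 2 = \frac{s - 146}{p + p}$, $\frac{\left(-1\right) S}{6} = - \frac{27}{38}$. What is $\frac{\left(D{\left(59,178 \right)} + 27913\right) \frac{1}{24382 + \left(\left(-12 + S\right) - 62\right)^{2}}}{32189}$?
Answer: $\frac{3587492733}{120981700230668} \approx 2.9653 \cdot 10^{-5}$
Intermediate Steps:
$S = \frac{81}{19}$ ($S = - 6 \left(- \frac{27}{38}\right) = - 6 \left(\left(-27\right) \frac{1}{38}\right) = \left(-6\right) \left(- \frac{27}{38}\right) = \frac{81}{19} \approx 4.2632$)
$D{\left(s,p \right)} = 2 + \frac{-146 + s}{2 p}$ ($D{\left(s,p \right)} = 2 + \frac{s - 146}{p + p} = 2 + \frac{-146 + s}{2 p}$)
$\frac{\left(D{\left(59,178 \right)} + 27913\right) \frac{1}{24382 + \left(\left(-12 + S\right) - 62\right)^{2}}}{32189} = \frac{\left(\frac{-146 + 59 + 4 \cdot 178}{2 \cdot 178} + 27913\right) \frac{1}{24382 + \left(\left(-12 + \frac{81}{19}\right) - 62\right)^{2}}}{32189} = \frac{\frac{1}{2} \cdot \frac{1}{178} \left(-146 + 59 + 712\right) + 27913}{24382 + \left(- \frac{147}{19} - 62\right)^{2}} \cdot \frac{1}{32189} = \frac{\frac{1}{2} \cdot \frac{1}{178} \cdot 625 + 27913}{24382 + \left(- \frac{1325}{19}\right)^{2}} \cdot \frac{1}{32189} = \frac{\frac{625}{356} + 27913}{24382 + \frac{1755625}{361}} \cdot \frac{1}{32189} = \frac{9937653}{356 \cdot \frac{10557527}{361}} \cdot \frac{1}{32189} = \frac{9937653}{356} \cdot \frac{361}{10557527} \cdot \frac{1}{32189} = \frac{3587492733}{3758479612} \cdot \frac{1}{32189} = \frac{3587492733}{120981700230668}$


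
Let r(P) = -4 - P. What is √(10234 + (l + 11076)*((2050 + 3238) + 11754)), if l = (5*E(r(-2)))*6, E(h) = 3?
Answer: √190301206 ≈ 13795.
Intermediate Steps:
l = 90 (l = (5*3)*6 = 15*6 = 90)
√(10234 + (l + 11076)*((2050 + 3238) + 11754)) = √(10234 + (90 + 11076)*((2050 + 3238) + 11754)) = √(10234 + 11166*(5288 + 11754)) = √(10234 + 11166*17042) = √(10234 + 190290972) = √190301206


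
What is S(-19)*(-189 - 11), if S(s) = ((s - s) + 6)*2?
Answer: -2400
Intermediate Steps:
S(s) = 12 (S(s) = (0 + 6)*2 = 6*2 = 12)
S(-19)*(-189 - 11) = 12*(-189 - 11) = 12*(-200) = -2400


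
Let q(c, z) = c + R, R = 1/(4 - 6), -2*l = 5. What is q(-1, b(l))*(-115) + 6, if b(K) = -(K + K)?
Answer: 357/2 ≈ 178.50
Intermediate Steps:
l = -5/2 (l = -½*5 = -5/2 ≈ -2.5000)
b(K) = -2*K
R = -½ (R = 1/(-2) = -½ ≈ -0.50000)
q(c, z) = -½ + c (q(c, z) = c - ½ = -½ + c)
q(-1, b(l))*(-115) + 6 = (-½ - 1)*(-115) + 6 = -3/2*(-115) + 6 = 345/2 + 6 = 357/2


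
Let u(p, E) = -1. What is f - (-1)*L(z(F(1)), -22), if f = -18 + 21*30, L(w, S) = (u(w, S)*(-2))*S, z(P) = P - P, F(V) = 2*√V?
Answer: 568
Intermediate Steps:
z(P) = 0
L(w, S) = 2*S (L(w, S) = (-1*(-2))*S = 2*S)
f = 612 (f = -18 + 630 = 612)
f - (-1)*L(z(F(1)), -22) = 612 - (-1)*2*(-22) = 612 - (-1)*(-44) = 612 - 1*44 = 612 - 44 = 568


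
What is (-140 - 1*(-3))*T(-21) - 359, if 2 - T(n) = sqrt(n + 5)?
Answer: -633 + 548*I ≈ -633.0 + 548.0*I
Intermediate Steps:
T(n) = 2 - sqrt(5 + n) (T(n) = 2 - sqrt(n + 5) = 2 - sqrt(5 + n))
(-140 - 1*(-3))*T(-21) - 359 = (-140 - 1*(-3))*(2 - sqrt(5 - 21)) - 359 = (-140 + 3)*(2 - sqrt(-16)) - 359 = -137*(2 - 4*I) - 359 = (-274 + 548*I) - 359 = -633 + 548*I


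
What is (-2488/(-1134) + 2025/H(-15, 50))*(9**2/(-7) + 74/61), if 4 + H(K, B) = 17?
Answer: -5149906781/3147417 ≈ -1636.2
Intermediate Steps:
H(K, B) = 13 (H(K, B) = -4 + 17 = 13)
(-2488/(-1134) + 2025/H(-15, 50))*(9**2/(-7) + 74/61) = (-2488/(-1134) + 2025/13)*(9**2/(-7) + 74/61) = (-2488*(-1/1134) + 2025*(1/13))*(81*(-1/7) + 74*(1/61)) = (1244/567 + 2025/13)*(-81/7 + 74/61) = (1164347/7371)*(-4423/427) = -5149906781/3147417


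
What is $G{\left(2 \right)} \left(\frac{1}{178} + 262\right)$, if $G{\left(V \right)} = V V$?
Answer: $\frac{93274}{89} \approx 1048.0$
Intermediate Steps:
$G{\left(V \right)} = V^{2}$
$G{\left(2 \right)} \left(\frac{1}{178} + 262\right) = 2^{2} \left(\frac{1}{178} + 262\right) = 4 \left(\frac{1}{178} + 262\right) = 4 \cdot \frac{46637}{178} = \frac{93274}{89}$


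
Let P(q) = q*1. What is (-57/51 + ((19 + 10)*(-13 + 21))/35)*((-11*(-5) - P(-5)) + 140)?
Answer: 131160/119 ≈ 1102.2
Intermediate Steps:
P(q) = q
(-57/51 + ((19 + 10)*(-13 + 21))/35)*((-11*(-5) - P(-5)) + 140) = (-57/51 + ((19 + 10)*(-13 + 21))/35)*((-11*(-5) - 1*(-5)) + 140) = (-57*1/51 + (29*8)*(1/35))*((55 + 5) + 140) = (-19/17 + 232*(1/35))*(60 + 140) = (-19/17 + 232/35)*200 = (3279/595)*200 = 131160/119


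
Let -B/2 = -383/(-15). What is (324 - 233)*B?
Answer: -69706/15 ≈ -4647.1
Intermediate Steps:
B = -766/15 (B = -(-766)/(-15) = -(-766)*(-1)/15 = -2*383/15 = -766/15 ≈ -51.067)
(324 - 233)*B = (324 - 233)*(-766/15) = 91*(-766/15) = -69706/15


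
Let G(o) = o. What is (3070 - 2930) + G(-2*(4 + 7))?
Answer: 118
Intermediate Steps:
(3070 - 2930) + G(-2*(4 + 7)) = (3070 - 2930) - 2*(4 + 7) = 140 - 2*11 = 140 - 22 = 118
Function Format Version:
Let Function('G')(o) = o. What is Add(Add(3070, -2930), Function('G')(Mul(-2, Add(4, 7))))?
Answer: 118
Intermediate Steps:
Add(Add(3070, -2930), Function('G')(Mul(-2, Add(4, 7)))) = Add(Add(3070, -2930), Mul(-2, Add(4, 7))) = Add(140, Mul(-2, 11)) = Add(140, -22) = 118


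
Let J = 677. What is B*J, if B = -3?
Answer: -2031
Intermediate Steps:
B*J = -3*677 = -2031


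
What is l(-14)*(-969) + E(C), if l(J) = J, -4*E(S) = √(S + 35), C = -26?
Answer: 54261/4 ≈ 13565.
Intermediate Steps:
E(S) = -√(35 + S)/4 (E(S) = -√(S + 35)/4 = -√(35 + S)/4)
l(-14)*(-969) + E(C) = -14*(-969) - √(35 - 26)/4 = 13566 - √9/4 = 13566 - ¼*3 = 13566 - ¾ = 54261/4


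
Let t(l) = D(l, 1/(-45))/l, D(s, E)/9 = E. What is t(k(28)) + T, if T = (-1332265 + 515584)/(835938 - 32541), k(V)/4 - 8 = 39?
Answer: -256161179/251731060 ≈ -1.0176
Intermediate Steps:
D(s, E) = 9*E
k(V) = 188 (k(V) = 32 + 4*39 = 32 + 156 = 188)
t(l) = -1/(5*l) (t(l) = (9/(-45))/l = (9*(-1/45))/l = -1/(5*l))
T = -272227/267799 (T = -816681/803397 = -816681*1/803397 = -272227/267799 ≈ -1.0165)
t(k(28)) + T = -⅕/188 - 272227/267799 = -⅕*1/188 - 272227/267799 = -1/940 - 272227/267799 = -256161179/251731060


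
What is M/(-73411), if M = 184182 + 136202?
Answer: -320384/73411 ≈ -4.3643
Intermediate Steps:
M = 320384
M/(-73411) = 320384/(-73411) = 320384*(-1/73411) = -320384/73411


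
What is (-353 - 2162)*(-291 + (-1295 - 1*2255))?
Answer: 9660115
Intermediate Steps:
(-353 - 2162)*(-291 + (-1295 - 1*2255)) = -2515*(-291 + (-1295 - 2255)) = -2515*(-291 - 3550) = -2515*(-3841) = 9660115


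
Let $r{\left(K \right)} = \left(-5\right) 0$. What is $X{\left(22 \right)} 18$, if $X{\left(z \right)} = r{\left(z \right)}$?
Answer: $0$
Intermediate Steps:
$r{\left(K \right)} = 0$
$X{\left(z \right)} = 0$
$X{\left(22 \right)} 18 = 0 \cdot 18 = 0$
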